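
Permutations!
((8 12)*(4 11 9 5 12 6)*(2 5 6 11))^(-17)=((2 5 12 8 11 9 6 4))^(-17)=(2 4 6 9 11 8 12 5)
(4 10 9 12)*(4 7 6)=(4 10 9 12 7 6)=[0, 1, 2, 3, 10, 5, 4, 6, 8, 12, 9, 11, 7]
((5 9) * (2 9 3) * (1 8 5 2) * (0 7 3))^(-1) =((0 7 3 1 8 5)(2 9))^(-1) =(0 5 8 1 3 7)(2 9)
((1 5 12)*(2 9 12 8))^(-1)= ((1 5 8 2 9 12))^(-1)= (1 12 9 2 8 5)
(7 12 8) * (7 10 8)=[0, 1, 2, 3, 4, 5, 6, 12, 10, 9, 8, 11, 7]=(7 12)(8 10)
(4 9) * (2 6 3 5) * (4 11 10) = (2 6 3 5)(4 9 11 10) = [0, 1, 6, 5, 9, 2, 3, 7, 8, 11, 4, 10]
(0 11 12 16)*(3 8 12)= (0 11 3 8 12 16)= [11, 1, 2, 8, 4, 5, 6, 7, 12, 9, 10, 3, 16, 13, 14, 15, 0]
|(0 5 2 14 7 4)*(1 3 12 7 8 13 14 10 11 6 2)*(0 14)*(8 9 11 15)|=|(0 5 1 3 12 7 4 14 9 11 6 2 10 15 8 13)|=16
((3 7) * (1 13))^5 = ((1 13)(3 7))^5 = (1 13)(3 7)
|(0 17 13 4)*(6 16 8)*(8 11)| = |(0 17 13 4)(6 16 11 8)| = 4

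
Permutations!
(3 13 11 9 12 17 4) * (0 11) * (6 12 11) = (0 6 12 17 4 3 13)(9 11) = [6, 1, 2, 13, 3, 5, 12, 7, 8, 11, 10, 9, 17, 0, 14, 15, 16, 4]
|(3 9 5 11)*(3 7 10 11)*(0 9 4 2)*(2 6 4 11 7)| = |(0 9 5 3 11 2)(4 6)(7 10)| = 6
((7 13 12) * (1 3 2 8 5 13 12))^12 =((1 3 2 8 5 13)(7 12))^12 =(13)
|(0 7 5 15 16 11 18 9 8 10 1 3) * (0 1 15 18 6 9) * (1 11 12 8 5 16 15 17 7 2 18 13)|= |(0 2 18)(1 3 11 6 9 5 13)(7 16 12 8 10 17)|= 42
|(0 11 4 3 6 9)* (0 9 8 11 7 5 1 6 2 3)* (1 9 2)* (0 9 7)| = 8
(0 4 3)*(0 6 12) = (0 4 3 6 12) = [4, 1, 2, 6, 3, 5, 12, 7, 8, 9, 10, 11, 0]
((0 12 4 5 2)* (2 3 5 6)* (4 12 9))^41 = (12)(0 9 4 6 2)(3 5)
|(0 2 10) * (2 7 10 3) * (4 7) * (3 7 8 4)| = |(0 3 2 7 10)(4 8)| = 10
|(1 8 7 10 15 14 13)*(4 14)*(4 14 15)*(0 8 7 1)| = 9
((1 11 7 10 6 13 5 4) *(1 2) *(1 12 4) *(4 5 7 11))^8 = ((1 4 2 12 5)(6 13 7 10))^8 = (13)(1 12 4 5 2)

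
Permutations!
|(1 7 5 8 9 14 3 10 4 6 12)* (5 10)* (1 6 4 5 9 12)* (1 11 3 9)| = 18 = |(1 7 10 5 8 12 6 11 3)(9 14)|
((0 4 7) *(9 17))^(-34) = (17)(0 7 4)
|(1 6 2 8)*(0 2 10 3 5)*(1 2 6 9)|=|(0 6 10 3 5)(1 9)(2 8)|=10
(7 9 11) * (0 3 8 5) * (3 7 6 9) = (0 7 3 8 5)(6 9 11) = [7, 1, 2, 8, 4, 0, 9, 3, 5, 11, 10, 6]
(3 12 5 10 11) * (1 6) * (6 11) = (1 11 3 12 5 10 6) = [0, 11, 2, 12, 4, 10, 1, 7, 8, 9, 6, 3, 5]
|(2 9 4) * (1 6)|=6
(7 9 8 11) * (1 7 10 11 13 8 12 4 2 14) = [0, 7, 14, 3, 2, 5, 6, 9, 13, 12, 11, 10, 4, 8, 1] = (1 7 9 12 4 2 14)(8 13)(10 11)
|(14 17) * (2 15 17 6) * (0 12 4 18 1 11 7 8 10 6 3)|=15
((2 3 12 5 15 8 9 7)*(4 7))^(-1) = (2 7 4 9 8 15 5 12 3)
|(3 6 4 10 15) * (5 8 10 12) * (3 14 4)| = 14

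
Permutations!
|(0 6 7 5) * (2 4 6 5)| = 4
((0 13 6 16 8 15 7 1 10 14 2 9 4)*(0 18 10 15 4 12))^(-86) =((0 13 6 16 8 4 18 10 14 2 9 12)(1 15 7))^(-86) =(0 9 14 18 8 6)(1 15 7)(2 10 4 16 13 12)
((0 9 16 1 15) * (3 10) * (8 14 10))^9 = ((0 9 16 1 15)(3 8 14 10))^9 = (0 15 1 16 9)(3 8 14 10)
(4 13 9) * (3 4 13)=[0, 1, 2, 4, 3, 5, 6, 7, 8, 13, 10, 11, 12, 9]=(3 4)(9 13)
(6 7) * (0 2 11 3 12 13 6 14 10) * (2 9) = [9, 1, 11, 12, 4, 5, 7, 14, 8, 2, 0, 3, 13, 6, 10] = (0 9 2 11 3 12 13 6 7 14 10)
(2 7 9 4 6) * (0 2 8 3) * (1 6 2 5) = (0 5 1 6 8 3)(2 7 9 4) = [5, 6, 7, 0, 2, 1, 8, 9, 3, 4]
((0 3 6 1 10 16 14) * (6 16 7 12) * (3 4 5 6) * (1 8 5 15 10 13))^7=((0 4 15 10 7 12 3 16 14)(1 13)(5 6 8))^7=(0 16 12 10 4 14 3 7 15)(1 13)(5 6 8)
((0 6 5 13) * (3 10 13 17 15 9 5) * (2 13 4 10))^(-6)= (0 13 2 3 6)(5 15)(9 17)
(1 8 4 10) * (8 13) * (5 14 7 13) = [0, 5, 2, 3, 10, 14, 6, 13, 4, 9, 1, 11, 12, 8, 7] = (1 5 14 7 13 8 4 10)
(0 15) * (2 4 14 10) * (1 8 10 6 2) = [15, 8, 4, 3, 14, 5, 2, 7, 10, 9, 1, 11, 12, 13, 6, 0] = (0 15)(1 8 10)(2 4 14 6)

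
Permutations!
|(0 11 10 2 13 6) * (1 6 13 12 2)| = 10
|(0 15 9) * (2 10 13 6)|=|(0 15 9)(2 10 13 6)|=12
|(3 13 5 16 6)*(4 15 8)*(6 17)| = 6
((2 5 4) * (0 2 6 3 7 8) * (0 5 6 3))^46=((0 2 6)(3 7 8 5 4))^46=(0 2 6)(3 7 8 5 4)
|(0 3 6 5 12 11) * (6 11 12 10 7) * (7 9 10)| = |(12)(0 3 11)(5 7 6)(9 10)| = 6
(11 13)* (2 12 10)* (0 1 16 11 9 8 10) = (0 1 16 11 13 9 8 10 2 12) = [1, 16, 12, 3, 4, 5, 6, 7, 10, 8, 2, 13, 0, 9, 14, 15, 11]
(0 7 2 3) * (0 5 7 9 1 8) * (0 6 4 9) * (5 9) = (1 8 6 4 5 7 2 3 9) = [0, 8, 3, 9, 5, 7, 4, 2, 6, 1]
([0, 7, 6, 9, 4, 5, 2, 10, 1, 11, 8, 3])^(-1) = [0, 8, 6, 11, 4, 5, 2, 1, 10, 3, 7, 9]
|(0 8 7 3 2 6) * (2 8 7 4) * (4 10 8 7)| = 4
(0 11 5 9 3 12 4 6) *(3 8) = (0 11 5 9 8 3 12 4 6) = [11, 1, 2, 12, 6, 9, 0, 7, 3, 8, 10, 5, 4]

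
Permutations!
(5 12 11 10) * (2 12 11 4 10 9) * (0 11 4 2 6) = (0 11 9 6)(2 12)(4 10 5) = [11, 1, 12, 3, 10, 4, 0, 7, 8, 6, 5, 9, 2]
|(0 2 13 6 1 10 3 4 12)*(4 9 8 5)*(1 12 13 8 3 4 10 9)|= 9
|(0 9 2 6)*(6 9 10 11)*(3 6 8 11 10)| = |(0 3 6)(2 9)(8 11)| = 6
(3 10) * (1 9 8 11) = (1 9 8 11)(3 10) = [0, 9, 2, 10, 4, 5, 6, 7, 11, 8, 3, 1]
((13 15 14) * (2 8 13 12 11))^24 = (2 15 11 13 12 8 14)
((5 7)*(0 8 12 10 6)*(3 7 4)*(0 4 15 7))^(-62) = ((0 8 12 10 6 4 3)(5 15 7))^(-62) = (0 8 12 10 6 4 3)(5 15 7)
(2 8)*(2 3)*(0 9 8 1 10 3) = [9, 10, 1, 2, 4, 5, 6, 7, 0, 8, 3] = (0 9 8)(1 10 3 2)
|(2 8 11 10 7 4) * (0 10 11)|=6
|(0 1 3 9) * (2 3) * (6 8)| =|(0 1 2 3 9)(6 8)| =10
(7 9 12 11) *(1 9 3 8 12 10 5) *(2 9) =(1 2 9 10 5)(3 8 12 11 7) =[0, 2, 9, 8, 4, 1, 6, 3, 12, 10, 5, 7, 11]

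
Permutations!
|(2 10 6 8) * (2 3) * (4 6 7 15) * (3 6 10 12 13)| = |(2 12 13 3)(4 10 7 15)(6 8)| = 4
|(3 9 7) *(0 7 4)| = |(0 7 3 9 4)| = 5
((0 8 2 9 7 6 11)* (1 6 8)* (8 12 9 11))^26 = (0 6 2)(1 8 11)(7 9 12)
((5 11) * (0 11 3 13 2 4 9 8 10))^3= (0 3 4 10 5 2 8 11 13 9)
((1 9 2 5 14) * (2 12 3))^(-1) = (1 14 5 2 3 12 9)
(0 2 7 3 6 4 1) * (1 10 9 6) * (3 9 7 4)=(0 2 4 10 7 9 6 3 1)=[2, 0, 4, 1, 10, 5, 3, 9, 8, 6, 7]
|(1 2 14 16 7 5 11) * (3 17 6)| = |(1 2 14 16 7 5 11)(3 17 6)| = 21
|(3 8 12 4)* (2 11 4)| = 6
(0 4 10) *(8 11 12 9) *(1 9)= (0 4 10)(1 9 8 11 12)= [4, 9, 2, 3, 10, 5, 6, 7, 11, 8, 0, 12, 1]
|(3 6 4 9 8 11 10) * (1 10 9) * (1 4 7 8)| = 8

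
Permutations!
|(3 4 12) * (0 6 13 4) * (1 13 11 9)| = 9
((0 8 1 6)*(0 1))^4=(8)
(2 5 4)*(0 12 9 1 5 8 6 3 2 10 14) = [12, 5, 8, 2, 10, 4, 3, 7, 6, 1, 14, 11, 9, 13, 0] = (0 12 9 1 5 4 10 14)(2 8 6 3)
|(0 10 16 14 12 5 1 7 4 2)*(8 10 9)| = 12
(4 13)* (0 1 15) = (0 1 15)(4 13) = [1, 15, 2, 3, 13, 5, 6, 7, 8, 9, 10, 11, 12, 4, 14, 0]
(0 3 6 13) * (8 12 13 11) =(0 3 6 11 8 12 13) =[3, 1, 2, 6, 4, 5, 11, 7, 12, 9, 10, 8, 13, 0]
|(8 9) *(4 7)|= 2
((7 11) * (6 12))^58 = (12) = ((6 12)(7 11))^58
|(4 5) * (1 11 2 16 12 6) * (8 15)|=|(1 11 2 16 12 6)(4 5)(8 15)|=6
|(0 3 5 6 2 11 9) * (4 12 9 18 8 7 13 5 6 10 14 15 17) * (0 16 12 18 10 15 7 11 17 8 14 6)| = 78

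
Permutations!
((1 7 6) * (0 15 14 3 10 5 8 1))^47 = ((0 15 14 3 10 5 8 1 7 6))^47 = (0 1 10 15 7 5 14 6 8 3)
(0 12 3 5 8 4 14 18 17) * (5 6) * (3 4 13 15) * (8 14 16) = (0 12 4 16 8 13 15 3 6 5 14 18 17) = [12, 1, 2, 6, 16, 14, 5, 7, 13, 9, 10, 11, 4, 15, 18, 3, 8, 0, 17]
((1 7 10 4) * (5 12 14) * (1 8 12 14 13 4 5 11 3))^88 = (1 14 7 11 10 3 5)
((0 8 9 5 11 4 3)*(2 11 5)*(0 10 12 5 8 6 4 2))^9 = (12)(2 11)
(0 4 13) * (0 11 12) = (0 4 13 11 12) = [4, 1, 2, 3, 13, 5, 6, 7, 8, 9, 10, 12, 0, 11]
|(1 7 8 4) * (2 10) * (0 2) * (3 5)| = 12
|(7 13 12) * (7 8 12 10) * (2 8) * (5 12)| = 12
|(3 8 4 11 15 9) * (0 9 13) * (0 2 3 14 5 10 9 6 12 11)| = |(0 6 12 11 15 13 2 3 8 4)(5 10 9 14)| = 20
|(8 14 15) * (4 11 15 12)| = 6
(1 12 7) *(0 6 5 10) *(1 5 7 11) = (0 6 7 5 10)(1 12 11) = [6, 12, 2, 3, 4, 10, 7, 5, 8, 9, 0, 1, 11]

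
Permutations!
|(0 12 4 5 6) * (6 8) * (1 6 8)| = 6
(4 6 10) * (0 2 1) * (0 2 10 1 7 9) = [10, 2, 7, 3, 6, 5, 1, 9, 8, 0, 4] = (0 10 4 6 1 2 7 9)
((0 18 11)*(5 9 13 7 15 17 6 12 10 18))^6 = ((0 5 9 13 7 15 17 6 12 10 18 11))^6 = (0 17)(5 6)(7 18)(9 12)(10 13)(11 15)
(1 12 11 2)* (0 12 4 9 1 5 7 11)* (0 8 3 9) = (0 12 8 3 9 1 4)(2 5 7 11) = [12, 4, 5, 9, 0, 7, 6, 11, 3, 1, 10, 2, 8]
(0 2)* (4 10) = (0 2)(4 10) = [2, 1, 0, 3, 10, 5, 6, 7, 8, 9, 4]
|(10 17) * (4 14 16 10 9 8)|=7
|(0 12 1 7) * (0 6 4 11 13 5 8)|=10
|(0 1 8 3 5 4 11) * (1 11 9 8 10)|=10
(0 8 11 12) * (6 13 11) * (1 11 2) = (0 8 6 13 2 1 11 12) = [8, 11, 1, 3, 4, 5, 13, 7, 6, 9, 10, 12, 0, 2]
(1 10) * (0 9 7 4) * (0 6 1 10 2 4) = [9, 2, 4, 3, 6, 5, 1, 0, 8, 7, 10] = (10)(0 9 7)(1 2 4 6)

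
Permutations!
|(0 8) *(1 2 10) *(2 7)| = |(0 8)(1 7 2 10)| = 4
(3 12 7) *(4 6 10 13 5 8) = (3 12 7)(4 6 10 13 5 8) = [0, 1, 2, 12, 6, 8, 10, 3, 4, 9, 13, 11, 7, 5]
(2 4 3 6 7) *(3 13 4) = (2 3 6 7)(4 13) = [0, 1, 3, 6, 13, 5, 7, 2, 8, 9, 10, 11, 12, 4]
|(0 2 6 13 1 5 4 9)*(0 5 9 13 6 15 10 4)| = |(0 2 15 10 4 13 1 9 5)| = 9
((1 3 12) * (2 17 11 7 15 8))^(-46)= (1 12 3)(2 11 15)(7 8 17)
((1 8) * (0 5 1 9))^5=((0 5 1 8 9))^5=(9)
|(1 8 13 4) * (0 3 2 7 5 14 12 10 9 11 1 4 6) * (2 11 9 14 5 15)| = 21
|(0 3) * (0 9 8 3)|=3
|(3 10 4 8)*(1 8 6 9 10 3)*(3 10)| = |(1 8)(3 10 4 6 9)| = 10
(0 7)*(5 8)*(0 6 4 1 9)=(0 7 6 4 1 9)(5 8)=[7, 9, 2, 3, 1, 8, 4, 6, 5, 0]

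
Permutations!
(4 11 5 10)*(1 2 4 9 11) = (1 2 4)(5 10 9 11) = [0, 2, 4, 3, 1, 10, 6, 7, 8, 11, 9, 5]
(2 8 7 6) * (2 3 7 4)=(2 8 4)(3 7 6)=[0, 1, 8, 7, 2, 5, 3, 6, 4]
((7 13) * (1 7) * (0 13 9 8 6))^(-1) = ((0 13 1 7 9 8 6))^(-1) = (0 6 8 9 7 1 13)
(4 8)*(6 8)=[0, 1, 2, 3, 6, 5, 8, 7, 4]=(4 6 8)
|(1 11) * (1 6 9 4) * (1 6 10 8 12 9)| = 8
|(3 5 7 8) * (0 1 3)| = |(0 1 3 5 7 8)| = 6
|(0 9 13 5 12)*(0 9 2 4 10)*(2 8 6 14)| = |(0 8 6 14 2 4 10)(5 12 9 13)| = 28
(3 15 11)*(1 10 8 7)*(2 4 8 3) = (1 10 3 15 11 2 4 8 7) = [0, 10, 4, 15, 8, 5, 6, 1, 7, 9, 3, 2, 12, 13, 14, 11]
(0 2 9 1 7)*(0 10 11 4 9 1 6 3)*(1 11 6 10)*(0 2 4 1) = (0 4 9 10 6 3 2 11 1 7) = [4, 7, 11, 2, 9, 5, 3, 0, 8, 10, 6, 1]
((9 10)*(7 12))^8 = ((7 12)(9 10))^8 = (12)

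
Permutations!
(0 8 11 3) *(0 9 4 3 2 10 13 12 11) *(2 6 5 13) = (0 8)(2 10)(3 9 4)(5 13 12 11 6) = [8, 1, 10, 9, 3, 13, 5, 7, 0, 4, 2, 6, 11, 12]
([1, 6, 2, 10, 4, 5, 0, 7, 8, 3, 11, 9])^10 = (0 1 6)(3 11)(9 10)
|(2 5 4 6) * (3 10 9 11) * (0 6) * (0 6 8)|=|(0 8)(2 5 4 6)(3 10 9 11)|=4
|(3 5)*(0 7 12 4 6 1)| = |(0 7 12 4 6 1)(3 5)| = 6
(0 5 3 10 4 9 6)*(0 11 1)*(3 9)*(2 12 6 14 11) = [5, 0, 12, 10, 3, 9, 2, 7, 8, 14, 4, 1, 6, 13, 11] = (0 5 9 14 11 1)(2 12 6)(3 10 4)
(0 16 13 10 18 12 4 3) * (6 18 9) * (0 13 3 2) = (0 16 3 13 10 9 6 18 12 4 2) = [16, 1, 0, 13, 2, 5, 18, 7, 8, 6, 9, 11, 4, 10, 14, 15, 3, 17, 12]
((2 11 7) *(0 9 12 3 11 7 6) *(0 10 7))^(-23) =(0 11 2 3 7 12 10 9 6)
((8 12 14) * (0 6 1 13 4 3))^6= ((0 6 1 13 4 3)(8 12 14))^6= (14)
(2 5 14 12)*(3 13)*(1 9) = (1 9)(2 5 14 12)(3 13) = [0, 9, 5, 13, 4, 14, 6, 7, 8, 1, 10, 11, 2, 3, 12]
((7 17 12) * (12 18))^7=((7 17 18 12))^7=(7 12 18 17)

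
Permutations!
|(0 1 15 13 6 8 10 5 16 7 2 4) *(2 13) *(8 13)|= 10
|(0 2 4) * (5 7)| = |(0 2 4)(5 7)| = 6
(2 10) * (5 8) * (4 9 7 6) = (2 10)(4 9 7 6)(5 8) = [0, 1, 10, 3, 9, 8, 4, 6, 5, 7, 2]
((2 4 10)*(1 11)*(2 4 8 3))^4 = (11)(2 8 3)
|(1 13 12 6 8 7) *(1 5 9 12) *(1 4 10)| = |(1 13 4 10)(5 9 12 6 8 7)| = 12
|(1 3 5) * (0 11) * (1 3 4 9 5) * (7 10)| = 10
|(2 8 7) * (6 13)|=6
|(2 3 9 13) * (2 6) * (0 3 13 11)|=|(0 3 9 11)(2 13 6)|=12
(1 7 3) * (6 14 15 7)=(1 6 14 15 7 3)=[0, 6, 2, 1, 4, 5, 14, 3, 8, 9, 10, 11, 12, 13, 15, 7]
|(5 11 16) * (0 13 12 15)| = |(0 13 12 15)(5 11 16)| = 12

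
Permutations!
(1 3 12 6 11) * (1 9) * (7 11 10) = [0, 3, 2, 12, 4, 5, 10, 11, 8, 1, 7, 9, 6] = (1 3 12 6 10 7 11 9)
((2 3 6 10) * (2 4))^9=((2 3 6 10 4))^9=(2 4 10 6 3)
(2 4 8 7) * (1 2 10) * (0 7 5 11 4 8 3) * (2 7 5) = [5, 7, 8, 0, 3, 11, 6, 10, 2, 9, 1, 4] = (0 5 11 4 3)(1 7 10)(2 8)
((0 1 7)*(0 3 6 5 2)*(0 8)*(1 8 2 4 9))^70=((0 8)(1 7 3 6 5 4 9))^70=(9)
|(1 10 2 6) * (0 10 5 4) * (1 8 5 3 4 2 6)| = |(0 10 6 8 5 2 1 3 4)| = 9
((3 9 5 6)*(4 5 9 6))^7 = ((9)(3 6)(4 5))^7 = (9)(3 6)(4 5)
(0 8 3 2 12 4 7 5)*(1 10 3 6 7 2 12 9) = (0 8 6 7 5)(1 10 3 12 4 2 9) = [8, 10, 9, 12, 2, 0, 7, 5, 6, 1, 3, 11, 4]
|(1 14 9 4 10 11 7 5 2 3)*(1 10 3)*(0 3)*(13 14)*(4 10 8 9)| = |(0 3 8 9 10 11 7 5 2 1 13 14 4)| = 13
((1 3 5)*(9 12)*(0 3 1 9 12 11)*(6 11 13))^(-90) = (0 3 5 9 13 6 11) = ((0 3 5 9 13 6 11))^(-90)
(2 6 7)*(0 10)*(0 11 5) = (0 10 11 5)(2 6 7) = [10, 1, 6, 3, 4, 0, 7, 2, 8, 9, 11, 5]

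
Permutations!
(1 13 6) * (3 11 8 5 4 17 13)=(1 3 11 8 5 4 17 13 6)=[0, 3, 2, 11, 17, 4, 1, 7, 5, 9, 10, 8, 12, 6, 14, 15, 16, 13]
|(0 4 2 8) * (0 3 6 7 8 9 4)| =|(2 9 4)(3 6 7 8)| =12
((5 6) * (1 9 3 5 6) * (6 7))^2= (1 3)(5 9)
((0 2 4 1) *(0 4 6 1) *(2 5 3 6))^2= ((0 5 3 6 1 4))^2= (0 3 1)(4 5 6)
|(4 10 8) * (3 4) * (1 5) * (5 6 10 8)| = |(1 6 10 5)(3 4 8)| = 12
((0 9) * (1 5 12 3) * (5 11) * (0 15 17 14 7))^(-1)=((0 9 15 17 14 7)(1 11 5 12 3))^(-1)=(0 7 14 17 15 9)(1 3 12 5 11)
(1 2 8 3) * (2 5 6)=[0, 5, 8, 1, 4, 6, 2, 7, 3]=(1 5 6 2 8 3)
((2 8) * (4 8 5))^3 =((2 5 4 8))^3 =(2 8 4 5)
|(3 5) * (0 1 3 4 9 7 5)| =12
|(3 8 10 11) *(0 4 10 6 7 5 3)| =|(0 4 10 11)(3 8 6 7 5)| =20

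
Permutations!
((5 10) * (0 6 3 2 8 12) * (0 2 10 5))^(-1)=(0 10 3 6)(2 12 8)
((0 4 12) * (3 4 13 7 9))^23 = (0 7 3 12 13 9 4)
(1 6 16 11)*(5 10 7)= [0, 6, 2, 3, 4, 10, 16, 5, 8, 9, 7, 1, 12, 13, 14, 15, 11]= (1 6 16 11)(5 10 7)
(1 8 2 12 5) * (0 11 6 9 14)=[11, 8, 12, 3, 4, 1, 9, 7, 2, 14, 10, 6, 5, 13, 0]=(0 11 6 9 14)(1 8 2 12 5)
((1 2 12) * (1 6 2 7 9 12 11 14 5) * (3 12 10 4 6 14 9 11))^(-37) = ((1 7 11 9 10 4 6 2 3 12 14 5))^(-37) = (1 5 14 12 3 2 6 4 10 9 11 7)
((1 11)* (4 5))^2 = (11)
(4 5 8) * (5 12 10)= (4 12 10 5 8)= [0, 1, 2, 3, 12, 8, 6, 7, 4, 9, 5, 11, 10]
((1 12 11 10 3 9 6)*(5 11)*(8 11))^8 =(1 6 9 3 10 11 8 5 12)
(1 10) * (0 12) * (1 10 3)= [12, 3, 2, 1, 4, 5, 6, 7, 8, 9, 10, 11, 0]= (0 12)(1 3)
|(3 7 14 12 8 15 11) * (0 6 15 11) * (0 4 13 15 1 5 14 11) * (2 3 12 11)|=24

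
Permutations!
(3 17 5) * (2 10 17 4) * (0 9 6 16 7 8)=(0 9 6 16 7 8)(2 10 17 5 3 4)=[9, 1, 10, 4, 2, 3, 16, 8, 0, 6, 17, 11, 12, 13, 14, 15, 7, 5]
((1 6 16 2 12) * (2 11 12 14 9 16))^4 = (1 9)(2 11)(6 16)(12 14)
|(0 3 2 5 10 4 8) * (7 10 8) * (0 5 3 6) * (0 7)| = 10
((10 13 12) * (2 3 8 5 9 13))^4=((2 3 8 5 9 13 12 10))^4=(2 9)(3 13)(5 10)(8 12)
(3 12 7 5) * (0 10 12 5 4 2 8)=(0 10 12 7 4 2 8)(3 5)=[10, 1, 8, 5, 2, 3, 6, 4, 0, 9, 12, 11, 7]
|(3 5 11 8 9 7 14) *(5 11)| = 6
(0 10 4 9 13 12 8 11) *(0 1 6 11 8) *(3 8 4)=(0 10 3 8 4 9 13 12)(1 6 11)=[10, 6, 2, 8, 9, 5, 11, 7, 4, 13, 3, 1, 0, 12]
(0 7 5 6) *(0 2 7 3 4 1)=(0 3 4 1)(2 7 5 6)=[3, 0, 7, 4, 1, 6, 2, 5]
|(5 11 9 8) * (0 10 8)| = 6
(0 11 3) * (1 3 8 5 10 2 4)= (0 11 8 5 10 2 4 1 3)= [11, 3, 4, 0, 1, 10, 6, 7, 5, 9, 2, 8]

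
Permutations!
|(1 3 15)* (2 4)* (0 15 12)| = |(0 15 1 3 12)(2 4)| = 10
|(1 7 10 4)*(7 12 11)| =|(1 12 11 7 10 4)| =6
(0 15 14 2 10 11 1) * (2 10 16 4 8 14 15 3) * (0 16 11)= (0 3 2 11 1 16 4 8 14 10)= [3, 16, 11, 2, 8, 5, 6, 7, 14, 9, 0, 1, 12, 13, 10, 15, 4]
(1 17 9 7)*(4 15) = [0, 17, 2, 3, 15, 5, 6, 1, 8, 7, 10, 11, 12, 13, 14, 4, 16, 9] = (1 17 9 7)(4 15)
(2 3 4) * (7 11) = (2 3 4)(7 11) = [0, 1, 3, 4, 2, 5, 6, 11, 8, 9, 10, 7]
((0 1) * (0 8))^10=((0 1 8))^10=(0 1 8)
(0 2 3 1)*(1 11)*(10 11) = (0 2 3 10 11 1) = [2, 0, 3, 10, 4, 5, 6, 7, 8, 9, 11, 1]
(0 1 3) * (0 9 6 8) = (0 1 3 9 6 8) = [1, 3, 2, 9, 4, 5, 8, 7, 0, 6]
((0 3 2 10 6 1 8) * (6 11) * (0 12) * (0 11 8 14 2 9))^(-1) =(0 9 3)(1 6 11 12 8 10 2 14)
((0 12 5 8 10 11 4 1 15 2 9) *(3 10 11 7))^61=(0 12 5 8 11 4 1 15 2 9)(3 10 7)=((0 12 5 8 11 4 1 15 2 9)(3 10 7))^61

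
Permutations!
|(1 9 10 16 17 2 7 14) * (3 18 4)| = |(1 9 10 16 17 2 7 14)(3 18 4)| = 24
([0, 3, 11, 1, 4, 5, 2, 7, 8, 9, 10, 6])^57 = (11)(1 3)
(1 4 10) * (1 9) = (1 4 10 9) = [0, 4, 2, 3, 10, 5, 6, 7, 8, 1, 9]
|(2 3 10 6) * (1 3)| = |(1 3 10 6 2)| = 5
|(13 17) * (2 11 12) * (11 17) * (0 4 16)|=|(0 4 16)(2 17 13 11 12)|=15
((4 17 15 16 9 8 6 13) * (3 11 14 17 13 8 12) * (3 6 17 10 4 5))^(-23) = (3 13 10 11 5 4 14)(6 9 15 8 12 16 17)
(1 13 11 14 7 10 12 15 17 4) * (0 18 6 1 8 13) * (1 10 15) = [18, 0, 2, 3, 8, 5, 10, 15, 13, 9, 12, 14, 1, 11, 7, 17, 16, 4, 6] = (0 18 6 10 12 1)(4 8 13 11 14 7 15 17)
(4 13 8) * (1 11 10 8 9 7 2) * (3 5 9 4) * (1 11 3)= (1 3 5 9 7 2 11 10 8)(4 13)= [0, 3, 11, 5, 13, 9, 6, 2, 1, 7, 8, 10, 12, 4]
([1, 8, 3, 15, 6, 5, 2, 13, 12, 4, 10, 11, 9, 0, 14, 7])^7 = (0 2 8 15 9 13 6 1 3 12 7 4)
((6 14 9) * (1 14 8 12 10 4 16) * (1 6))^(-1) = (1 9 14)(4 10 12 8 6 16)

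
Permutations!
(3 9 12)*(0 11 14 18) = (0 11 14 18)(3 9 12) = [11, 1, 2, 9, 4, 5, 6, 7, 8, 12, 10, 14, 3, 13, 18, 15, 16, 17, 0]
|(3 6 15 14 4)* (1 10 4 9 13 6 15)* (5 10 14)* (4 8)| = 30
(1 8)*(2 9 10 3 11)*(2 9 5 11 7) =(1 8)(2 5 11 9 10 3 7) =[0, 8, 5, 7, 4, 11, 6, 2, 1, 10, 3, 9]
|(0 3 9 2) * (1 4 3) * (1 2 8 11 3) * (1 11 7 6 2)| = 10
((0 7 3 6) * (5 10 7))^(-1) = ((0 5 10 7 3 6))^(-1) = (0 6 3 7 10 5)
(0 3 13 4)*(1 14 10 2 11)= (0 3 13 4)(1 14 10 2 11)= [3, 14, 11, 13, 0, 5, 6, 7, 8, 9, 2, 1, 12, 4, 10]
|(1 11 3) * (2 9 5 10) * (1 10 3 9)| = |(1 11 9 5 3 10 2)| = 7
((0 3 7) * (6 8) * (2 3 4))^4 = (8)(0 7 3 2 4)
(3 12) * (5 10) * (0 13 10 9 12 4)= [13, 1, 2, 4, 0, 9, 6, 7, 8, 12, 5, 11, 3, 10]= (0 13 10 5 9 12 3 4)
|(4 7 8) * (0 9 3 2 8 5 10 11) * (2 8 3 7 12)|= 30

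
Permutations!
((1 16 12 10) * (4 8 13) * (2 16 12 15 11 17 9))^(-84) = (17)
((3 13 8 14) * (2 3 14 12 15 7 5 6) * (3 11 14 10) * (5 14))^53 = ((2 11 5 6)(3 13 8 12 15 7 14 10))^53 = (2 11 5 6)(3 7 8 10 15 13 14 12)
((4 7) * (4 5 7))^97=((5 7))^97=(5 7)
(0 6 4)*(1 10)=[6, 10, 2, 3, 0, 5, 4, 7, 8, 9, 1]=(0 6 4)(1 10)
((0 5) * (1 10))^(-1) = (0 5)(1 10)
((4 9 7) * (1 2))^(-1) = ((1 2)(4 9 7))^(-1) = (1 2)(4 7 9)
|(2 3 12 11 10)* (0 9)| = 10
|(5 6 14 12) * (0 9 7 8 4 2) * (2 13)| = |(0 9 7 8 4 13 2)(5 6 14 12)| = 28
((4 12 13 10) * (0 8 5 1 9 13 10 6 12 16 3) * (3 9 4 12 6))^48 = (0 1 9)(3 5 16)(4 13 8)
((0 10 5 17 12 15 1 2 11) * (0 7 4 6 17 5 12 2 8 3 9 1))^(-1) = (0 15 12 10)(1 9 3 8)(2 17 6 4 7 11)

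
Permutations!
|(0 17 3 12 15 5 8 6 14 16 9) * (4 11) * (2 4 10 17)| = 15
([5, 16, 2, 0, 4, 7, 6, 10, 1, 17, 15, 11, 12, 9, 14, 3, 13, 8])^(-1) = (0 3 15 10 7 5)(1 8 17 9 13 16)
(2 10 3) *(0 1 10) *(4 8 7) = (0 1 10 3 2)(4 8 7) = [1, 10, 0, 2, 8, 5, 6, 4, 7, 9, 3]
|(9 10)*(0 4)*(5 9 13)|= |(0 4)(5 9 10 13)|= 4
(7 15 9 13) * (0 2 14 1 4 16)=(0 2 14 1 4 16)(7 15 9 13)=[2, 4, 14, 3, 16, 5, 6, 15, 8, 13, 10, 11, 12, 7, 1, 9, 0]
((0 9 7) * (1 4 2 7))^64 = (0 2 1)(4 9 7)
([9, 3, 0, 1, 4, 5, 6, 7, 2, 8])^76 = (9)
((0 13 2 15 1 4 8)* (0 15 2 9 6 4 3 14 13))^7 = ((1 3 14 13 9 6 4 8 15))^7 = (1 8 6 13 3 15 4 9 14)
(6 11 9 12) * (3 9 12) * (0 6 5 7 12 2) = (0 6 11 2)(3 9)(5 7 12) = [6, 1, 0, 9, 4, 7, 11, 12, 8, 3, 10, 2, 5]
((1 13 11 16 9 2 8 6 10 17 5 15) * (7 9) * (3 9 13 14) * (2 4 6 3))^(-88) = ((1 14 2 8 3 9 4 6 10 17 5 15)(7 13 11 16))^(-88) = (1 10 3)(2 5 4)(6 8 15)(9 14 17)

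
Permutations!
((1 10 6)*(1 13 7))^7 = (1 6 7 10 13)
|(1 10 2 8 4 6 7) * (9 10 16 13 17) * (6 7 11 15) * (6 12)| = |(1 16 13 17 9 10 2 8 4 7)(6 11 15 12)| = 20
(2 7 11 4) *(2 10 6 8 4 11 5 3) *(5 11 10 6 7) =(2 5 3)(4 6 8)(7 11 10) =[0, 1, 5, 2, 6, 3, 8, 11, 4, 9, 7, 10]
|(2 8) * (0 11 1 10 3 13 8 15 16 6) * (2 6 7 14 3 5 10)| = |(0 11 1 2 15 16 7 14 3 13 8 6)(5 10)| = 12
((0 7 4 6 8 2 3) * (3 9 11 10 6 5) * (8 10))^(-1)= ((0 7 4 5 3)(2 9 11 8)(6 10))^(-1)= (0 3 5 4 7)(2 8 11 9)(6 10)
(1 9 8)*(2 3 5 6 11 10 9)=[0, 2, 3, 5, 4, 6, 11, 7, 1, 8, 9, 10]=(1 2 3 5 6 11 10 9 8)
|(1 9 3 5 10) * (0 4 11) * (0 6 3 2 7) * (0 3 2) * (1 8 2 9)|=|(0 4 11 6 9)(2 7 3 5 10 8)|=30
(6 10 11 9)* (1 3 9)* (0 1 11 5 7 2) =(11)(0 1 3 9 6 10 5 7 2) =[1, 3, 0, 9, 4, 7, 10, 2, 8, 6, 5, 11]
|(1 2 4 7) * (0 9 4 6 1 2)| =|(0 9 4 7 2 6 1)| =7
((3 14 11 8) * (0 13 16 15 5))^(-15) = (16)(3 14 11 8)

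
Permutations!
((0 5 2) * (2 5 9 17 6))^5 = (17)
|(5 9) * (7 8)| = 2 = |(5 9)(7 8)|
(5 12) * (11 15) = (5 12)(11 15) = [0, 1, 2, 3, 4, 12, 6, 7, 8, 9, 10, 15, 5, 13, 14, 11]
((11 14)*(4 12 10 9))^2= ((4 12 10 9)(11 14))^2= (14)(4 10)(9 12)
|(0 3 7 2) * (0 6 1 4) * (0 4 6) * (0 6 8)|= 7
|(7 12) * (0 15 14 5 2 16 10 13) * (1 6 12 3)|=|(0 15 14 5 2 16 10 13)(1 6 12 7 3)|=40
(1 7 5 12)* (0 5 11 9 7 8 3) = (0 5 12 1 8 3)(7 11 9) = [5, 8, 2, 0, 4, 12, 6, 11, 3, 7, 10, 9, 1]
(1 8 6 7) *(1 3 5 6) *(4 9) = [0, 8, 2, 5, 9, 6, 7, 3, 1, 4] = (1 8)(3 5 6 7)(4 9)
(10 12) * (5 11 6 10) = (5 11 6 10 12) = [0, 1, 2, 3, 4, 11, 10, 7, 8, 9, 12, 6, 5]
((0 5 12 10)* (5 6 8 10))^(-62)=(12)(0 8)(6 10)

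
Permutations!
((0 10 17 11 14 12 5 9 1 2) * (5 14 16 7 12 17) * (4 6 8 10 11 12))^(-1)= (0 2 1 9 5 10 8 6 4 7 16 11)(12 17 14)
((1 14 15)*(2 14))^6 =((1 2 14 15))^6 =(1 14)(2 15)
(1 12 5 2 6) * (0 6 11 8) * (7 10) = [6, 12, 11, 3, 4, 2, 1, 10, 0, 9, 7, 8, 5] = (0 6 1 12 5 2 11 8)(7 10)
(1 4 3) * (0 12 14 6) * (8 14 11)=(0 12 11 8 14 6)(1 4 3)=[12, 4, 2, 1, 3, 5, 0, 7, 14, 9, 10, 8, 11, 13, 6]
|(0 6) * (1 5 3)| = 6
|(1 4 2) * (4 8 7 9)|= 6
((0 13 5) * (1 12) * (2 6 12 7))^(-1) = (0 5 13)(1 12 6 2 7) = ((0 13 5)(1 7 2 6 12))^(-1)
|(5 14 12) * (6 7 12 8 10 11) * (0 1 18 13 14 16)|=13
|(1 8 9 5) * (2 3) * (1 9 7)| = 6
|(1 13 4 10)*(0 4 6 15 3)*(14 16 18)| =24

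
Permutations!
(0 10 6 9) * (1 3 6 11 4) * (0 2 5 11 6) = (0 10 6 9 2 5 11 4 1 3) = [10, 3, 5, 0, 1, 11, 9, 7, 8, 2, 6, 4]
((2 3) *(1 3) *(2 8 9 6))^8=((1 3 8 9 6 2))^8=(1 8 6)(2 3 9)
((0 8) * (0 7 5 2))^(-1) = ((0 8 7 5 2))^(-1) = (0 2 5 7 8)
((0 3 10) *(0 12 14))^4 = (0 14 12 10 3)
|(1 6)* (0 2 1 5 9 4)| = 7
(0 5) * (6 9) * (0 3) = [5, 1, 2, 0, 4, 3, 9, 7, 8, 6] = (0 5 3)(6 9)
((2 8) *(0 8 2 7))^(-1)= (0 7 8)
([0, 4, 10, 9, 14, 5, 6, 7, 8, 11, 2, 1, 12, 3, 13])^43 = [0, 4, 10, 9, 14, 5, 6, 7, 8, 11, 2, 1, 12, 3, 13]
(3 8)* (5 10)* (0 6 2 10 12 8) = (0 6 2 10 5 12 8 3) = [6, 1, 10, 0, 4, 12, 2, 7, 3, 9, 5, 11, 8]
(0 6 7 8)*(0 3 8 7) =(0 6)(3 8) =[6, 1, 2, 8, 4, 5, 0, 7, 3]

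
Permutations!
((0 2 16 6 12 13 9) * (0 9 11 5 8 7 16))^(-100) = (5 6)(7 13)(8 12)(11 16)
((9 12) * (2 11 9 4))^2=((2 11 9 12 4))^2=(2 9 4 11 12)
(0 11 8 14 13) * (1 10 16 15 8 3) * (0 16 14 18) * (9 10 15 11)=(0 9 10 14 13 16 11 3 1 15 8 18)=[9, 15, 2, 1, 4, 5, 6, 7, 18, 10, 14, 3, 12, 16, 13, 8, 11, 17, 0]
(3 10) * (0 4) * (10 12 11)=(0 4)(3 12 11 10)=[4, 1, 2, 12, 0, 5, 6, 7, 8, 9, 3, 10, 11]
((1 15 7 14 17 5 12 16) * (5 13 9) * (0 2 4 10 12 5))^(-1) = (0 9 13 17 14 7 15 1 16 12 10 4 2)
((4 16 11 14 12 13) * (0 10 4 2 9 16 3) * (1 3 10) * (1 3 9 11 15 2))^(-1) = (0 3)(1 13 12 14 11 2 15 16 9)(4 10)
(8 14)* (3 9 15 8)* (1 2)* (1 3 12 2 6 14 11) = (1 6 14 12 2 3 9 15 8 11) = [0, 6, 3, 9, 4, 5, 14, 7, 11, 15, 10, 1, 2, 13, 12, 8]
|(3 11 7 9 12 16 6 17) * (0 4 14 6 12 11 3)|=30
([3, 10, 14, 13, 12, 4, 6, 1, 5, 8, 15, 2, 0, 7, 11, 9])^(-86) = (0 4 8 15 1 13)(2 14 11)(3 12 5 9 10 7)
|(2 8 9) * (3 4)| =6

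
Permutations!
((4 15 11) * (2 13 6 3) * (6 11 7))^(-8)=((2 13 11 4 15 7 6 3))^(-8)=(15)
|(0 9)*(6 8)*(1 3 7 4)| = |(0 9)(1 3 7 4)(6 8)| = 4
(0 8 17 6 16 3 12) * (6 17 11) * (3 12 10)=[8, 1, 2, 10, 4, 5, 16, 7, 11, 9, 3, 6, 0, 13, 14, 15, 12, 17]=(17)(0 8 11 6 16 12)(3 10)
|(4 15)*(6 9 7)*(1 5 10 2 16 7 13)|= |(1 5 10 2 16 7 6 9 13)(4 15)|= 18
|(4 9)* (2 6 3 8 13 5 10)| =14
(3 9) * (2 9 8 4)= (2 9 3 8 4)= [0, 1, 9, 8, 2, 5, 6, 7, 4, 3]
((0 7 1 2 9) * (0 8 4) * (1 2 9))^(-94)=(0 9 7 8 2 4 1)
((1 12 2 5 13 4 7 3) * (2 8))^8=((1 12 8 2 5 13 4 7 3))^8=(1 3 7 4 13 5 2 8 12)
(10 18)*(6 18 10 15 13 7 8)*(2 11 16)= (2 11 16)(6 18 15 13 7 8)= [0, 1, 11, 3, 4, 5, 18, 8, 6, 9, 10, 16, 12, 7, 14, 13, 2, 17, 15]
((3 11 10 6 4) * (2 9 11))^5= ((2 9 11 10 6 4 3))^5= (2 4 10 9 3 6 11)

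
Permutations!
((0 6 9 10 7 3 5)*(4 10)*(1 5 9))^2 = (0 1)(3 4 7 9 10)(5 6)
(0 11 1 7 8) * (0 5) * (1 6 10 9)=[11, 7, 2, 3, 4, 0, 10, 8, 5, 1, 9, 6]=(0 11 6 10 9 1 7 8 5)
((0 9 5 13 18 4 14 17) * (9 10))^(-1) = ((0 10 9 5 13 18 4 14 17))^(-1) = (0 17 14 4 18 13 5 9 10)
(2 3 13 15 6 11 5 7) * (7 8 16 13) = (2 3 7)(5 8 16 13 15 6 11) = [0, 1, 3, 7, 4, 8, 11, 2, 16, 9, 10, 5, 12, 15, 14, 6, 13]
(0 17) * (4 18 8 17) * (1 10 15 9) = (0 4 18 8 17)(1 10 15 9) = [4, 10, 2, 3, 18, 5, 6, 7, 17, 1, 15, 11, 12, 13, 14, 9, 16, 0, 8]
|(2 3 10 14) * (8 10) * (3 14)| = 6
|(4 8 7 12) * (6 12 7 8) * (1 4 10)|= |(1 4 6 12 10)|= 5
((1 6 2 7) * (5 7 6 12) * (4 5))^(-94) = ((1 12 4 5 7)(2 6))^(-94) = (1 12 4 5 7)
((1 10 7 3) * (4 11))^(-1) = (1 3 7 10)(4 11)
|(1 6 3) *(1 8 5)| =5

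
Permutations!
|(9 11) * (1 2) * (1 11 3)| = 5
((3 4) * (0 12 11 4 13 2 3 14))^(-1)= ((0 12 11 4 14)(2 3 13))^(-1)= (0 14 4 11 12)(2 13 3)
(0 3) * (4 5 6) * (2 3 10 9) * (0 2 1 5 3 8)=[10, 5, 8, 2, 3, 6, 4, 7, 0, 1, 9]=(0 10 9 1 5 6 4 3 2 8)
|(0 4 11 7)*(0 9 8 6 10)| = |(0 4 11 7 9 8 6 10)| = 8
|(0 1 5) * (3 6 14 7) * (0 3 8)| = 8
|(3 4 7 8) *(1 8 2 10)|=7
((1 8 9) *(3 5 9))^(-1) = (1 9 5 3 8)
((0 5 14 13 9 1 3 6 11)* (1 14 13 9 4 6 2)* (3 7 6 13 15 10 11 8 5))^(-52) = (0 1 8 10 3 7 5 11 2 6 15)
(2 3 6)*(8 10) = (2 3 6)(8 10) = [0, 1, 3, 6, 4, 5, 2, 7, 10, 9, 8]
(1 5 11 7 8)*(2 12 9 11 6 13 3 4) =(1 5 6 13 3 4 2 12 9 11 7 8) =[0, 5, 12, 4, 2, 6, 13, 8, 1, 11, 10, 7, 9, 3]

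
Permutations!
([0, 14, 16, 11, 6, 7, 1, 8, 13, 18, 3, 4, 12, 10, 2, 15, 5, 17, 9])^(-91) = [0, 1, 2, 3, 4, 5, 6, 7, 8, 18, 10, 11, 12, 13, 14, 15, 16, 17, 9]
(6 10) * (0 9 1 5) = (0 9 1 5)(6 10) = [9, 5, 2, 3, 4, 0, 10, 7, 8, 1, 6]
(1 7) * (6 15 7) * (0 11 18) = (0 11 18)(1 6 15 7) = [11, 6, 2, 3, 4, 5, 15, 1, 8, 9, 10, 18, 12, 13, 14, 7, 16, 17, 0]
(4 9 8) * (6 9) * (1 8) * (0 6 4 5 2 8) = (0 6 9 1)(2 8 5) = [6, 0, 8, 3, 4, 2, 9, 7, 5, 1]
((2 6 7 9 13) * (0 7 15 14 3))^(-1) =((0 7 9 13 2 6 15 14 3))^(-1) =(0 3 14 15 6 2 13 9 7)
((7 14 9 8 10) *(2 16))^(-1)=((2 16)(7 14 9 8 10))^(-1)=(2 16)(7 10 8 9 14)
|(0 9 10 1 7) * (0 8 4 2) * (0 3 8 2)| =9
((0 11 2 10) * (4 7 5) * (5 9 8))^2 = ((0 11 2 10)(4 7 9 8 5))^2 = (0 2)(4 9 5 7 8)(10 11)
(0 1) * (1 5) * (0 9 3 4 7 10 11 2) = (0 5 1 9 3 4 7 10 11 2) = [5, 9, 0, 4, 7, 1, 6, 10, 8, 3, 11, 2]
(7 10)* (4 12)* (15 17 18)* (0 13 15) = (0 13 15 17 18)(4 12)(7 10) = [13, 1, 2, 3, 12, 5, 6, 10, 8, 9, 7, 11, 4, 15, 14, 17, 16, 18, 0]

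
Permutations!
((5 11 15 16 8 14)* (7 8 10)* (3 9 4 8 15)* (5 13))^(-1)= (3 11 5 13 14 8 4 9)(7 10 16 15)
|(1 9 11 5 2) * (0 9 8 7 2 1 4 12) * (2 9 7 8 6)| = 10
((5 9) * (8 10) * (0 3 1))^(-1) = ((0 3 1)(5 9)(8 10))^(-1) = (0 1 3)(5 9)(8 10)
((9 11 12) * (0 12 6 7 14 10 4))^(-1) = (0 4 10 14 7 6 11 9 12)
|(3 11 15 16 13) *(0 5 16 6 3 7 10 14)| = 28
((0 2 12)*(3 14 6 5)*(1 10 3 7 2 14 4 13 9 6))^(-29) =((0 14 1 10 3 4 13 9 6 5 7 2 12))^(-29) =(0 7 9 3 14 2 6 4 1 12 5 13 10)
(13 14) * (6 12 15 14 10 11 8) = (6 12 15 14 13 10 11 8) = [0, 1, 2, 3, 4, 5, 12, 7, 6, 9, 11, 8, 15, 10, 13, 14]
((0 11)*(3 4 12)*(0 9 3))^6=(12)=((0 11 9 3 4 12))^6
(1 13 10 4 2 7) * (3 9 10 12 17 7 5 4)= (1 13 12 17 7)(2 5 4)(3 9 10)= [0, 13, 5, 9, 2, 4, 6, 1, 8, 10, 3, 11, 17, 12, 14, 15, 16, 7]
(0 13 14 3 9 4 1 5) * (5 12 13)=[5, 12, 2, 9, 1, 0, 6, 7, 8, 4, 10, 11, 13, 14, 3]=(0 5)(1 12 13 14 3 9 4)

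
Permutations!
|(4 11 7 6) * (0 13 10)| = 12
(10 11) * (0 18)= [18, 1, 2, 3, 4, 5, 6, 7, 8, 9, 11, 10, 12, 13, 14, 15, 16, 17, 0]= (0 18)(10 11)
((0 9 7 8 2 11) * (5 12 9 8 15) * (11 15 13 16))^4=(0 5 13 8 12 16 2 9 11 15 7)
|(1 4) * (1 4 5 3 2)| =4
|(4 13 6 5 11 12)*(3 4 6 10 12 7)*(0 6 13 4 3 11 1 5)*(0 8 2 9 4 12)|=18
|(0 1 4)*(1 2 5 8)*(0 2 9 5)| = 7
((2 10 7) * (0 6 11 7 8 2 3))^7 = (0 11 3 6 7)(2 10 8)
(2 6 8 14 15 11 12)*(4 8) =[0, 1, 6, 3, 8, 5, 4, 7, 14, 9, 10, 12, 2, 13, 15, 11] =(2 6 4 8 14 15 11 12)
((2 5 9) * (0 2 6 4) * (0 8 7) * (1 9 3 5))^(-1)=(0 7 8 4 6 9 1 2)(3 5)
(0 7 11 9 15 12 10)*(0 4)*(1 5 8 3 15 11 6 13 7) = (0 1 5 8 3 15 12 10 4)(6 13 7)(9 11) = [1, 5, 2, 15, 0, 8, 13, 6, 3, 11, 4, 9, 10, 7, 14, 12]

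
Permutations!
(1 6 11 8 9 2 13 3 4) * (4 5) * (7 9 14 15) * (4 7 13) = (1 6 11 8 14 15 13 3 5 7 9 2 4) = [0, 6, 4, 5, 1, 7, 11, 9, 14, 2, 10, 8, 12, 3, 15, 13]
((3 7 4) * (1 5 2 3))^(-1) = (1 4 7 3 2 5)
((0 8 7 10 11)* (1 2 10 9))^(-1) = (0 11 10 2 1 9 7 8)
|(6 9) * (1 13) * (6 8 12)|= |(1 13)(6 9 8 12)|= 4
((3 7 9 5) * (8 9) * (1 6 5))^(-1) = ((1 6 5 3 7 8 9))^(-1) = (1 9 8 7 3 5 6)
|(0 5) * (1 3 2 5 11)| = |(0 11 1 3 2 5)| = 6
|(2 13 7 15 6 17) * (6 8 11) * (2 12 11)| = 20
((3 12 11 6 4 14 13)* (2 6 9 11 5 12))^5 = ((2 6 4 14 13 3)(5 12)(9 11))^5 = (2 3 13 14 4 6)(5 12)(9 11)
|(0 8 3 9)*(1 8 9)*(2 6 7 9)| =15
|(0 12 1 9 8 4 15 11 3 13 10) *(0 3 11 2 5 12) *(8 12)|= 15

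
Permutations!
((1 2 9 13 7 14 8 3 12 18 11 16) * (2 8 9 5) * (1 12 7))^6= ((1 8 3 7 14 9 13)(2 5)(11 16 12 18))^6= (1 13 9 14 7 3 8)(11 12)(16 18)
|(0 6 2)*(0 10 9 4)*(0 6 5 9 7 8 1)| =|(0 5 9 4 6 2 10 7 8 1)| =10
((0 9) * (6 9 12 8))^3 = ((0 12 8 6 9))^3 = (0 6 12 9 8)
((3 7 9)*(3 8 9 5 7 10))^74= ((3 10)(5 7)(8 9))^74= (10)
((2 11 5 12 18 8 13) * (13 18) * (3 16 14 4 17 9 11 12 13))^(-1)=((2 12 3 16 14 4 17 9 11 5 13)(8 18))^(-1)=(2 13 5 11 9 17 4 14 16 3 12)(8 18)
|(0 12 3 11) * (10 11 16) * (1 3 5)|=8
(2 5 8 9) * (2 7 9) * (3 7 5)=[0, 1, 3, 7, 4, 8, 6, 9, 2, 5]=(2 3 7 9 5 8)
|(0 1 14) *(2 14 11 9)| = |(0 1 11 9 2 14)| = 6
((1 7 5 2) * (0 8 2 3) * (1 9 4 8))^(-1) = (0 3 5 7 1)(2 8 4 9)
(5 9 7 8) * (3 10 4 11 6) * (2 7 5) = [0, 1, 7, 10, 11, 9, 3, 8, 2, 5, 4, 6] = (2 7 8)(3 10 4 11 6)(5 9)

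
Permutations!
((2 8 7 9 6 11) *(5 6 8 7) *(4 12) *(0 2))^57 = ((0 2 7 9 8 5 6 11)(4 12))^57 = (0 2 7 9 8 5 6 11)(4 12)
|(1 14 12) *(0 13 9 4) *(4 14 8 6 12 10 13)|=4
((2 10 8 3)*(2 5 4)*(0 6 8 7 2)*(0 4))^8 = (0 3 6 5 8)(2 7 10)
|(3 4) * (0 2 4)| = 4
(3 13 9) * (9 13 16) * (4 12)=(3 16 9)(4 12)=[0, 1, 2, 16, 12, 5, 6, 7, 8, 3, 10, 11, 4, 13, 14, 15, 9]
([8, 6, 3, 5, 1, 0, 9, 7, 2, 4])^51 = (0 8 2 3 5)(1 4 9 6)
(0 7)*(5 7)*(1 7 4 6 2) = (0 5 4 6 2 1 7) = [5, 7, 1, 3, 6, 4, 2, 0]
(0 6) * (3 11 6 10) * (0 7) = (0 10 3 11 6 7) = [10, 1, 2, 11, 4, 5, 7, 0, 8, 9, 3, 6]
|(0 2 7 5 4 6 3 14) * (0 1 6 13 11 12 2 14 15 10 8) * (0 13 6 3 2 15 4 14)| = |(1 3 4 6 2 7 5 14)(8 13 11 12 15 10)| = 24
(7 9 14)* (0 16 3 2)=(0 16 3 2)(7 9 14)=[16, 1, 0, 2, 4, 5, 6, 9, 8, 14, 10, 11, 12, 13, 7, 15, 3]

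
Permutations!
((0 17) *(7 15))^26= (17)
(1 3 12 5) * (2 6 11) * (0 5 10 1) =(0 5)(1 3 12 10)(2 6 11) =[5, 3, 6, 12, 4, 0, 11, 7, 8, 9, 1, 2, 10]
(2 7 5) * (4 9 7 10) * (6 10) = (2 6 10 4 9 7 5) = [0, 1, 6, 3, 9, 2, 10, 5, 8, 7, 4]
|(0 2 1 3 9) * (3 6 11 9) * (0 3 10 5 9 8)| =12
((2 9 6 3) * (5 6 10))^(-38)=(2 6 10)(3 5 9)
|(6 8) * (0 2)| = 2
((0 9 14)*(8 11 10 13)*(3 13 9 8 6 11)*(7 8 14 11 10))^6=((0 14)(3 13 6 10 9 11 7 8))^6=(14)(3 7 9 6)(8 11 10 13)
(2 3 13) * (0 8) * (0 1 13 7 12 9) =(0 8 1 13 2 3 7 12 9) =[8, 13, 3, 7, 4, 5, 6, 12, 1, 0, 10, 11, 9, 2]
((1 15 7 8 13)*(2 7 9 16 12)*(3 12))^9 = ((1 15 9 16 3 12 2 7 8 13))^9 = (1 13 8 7 2 12 3 16 9 15)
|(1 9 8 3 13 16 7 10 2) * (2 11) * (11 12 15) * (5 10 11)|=|(1 9 8 3 13 16 7 11 2)(5 10 12 15)|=36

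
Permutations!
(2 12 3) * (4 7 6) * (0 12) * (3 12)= (12)(0 3 2)(4 7 6)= [3, 1, 0, 2, 7, 5, 4, 6, 8, 9, 10, 11, 12]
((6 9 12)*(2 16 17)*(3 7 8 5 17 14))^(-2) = (2 5 7 14)(3 16 17 8)(6 9 12)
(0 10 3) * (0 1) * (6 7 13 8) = (0 10 3 1)(6 7 13 8) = [10, 0, 2, 1, 4, 5, 7, 13, 6, 9, 3, 11, 12, 8]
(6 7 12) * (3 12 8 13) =(3 12 6 7 8 13) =[0, 1, 2, 12, 4, 5, 7, 8, 13, 9, 10, 11, 6, 3]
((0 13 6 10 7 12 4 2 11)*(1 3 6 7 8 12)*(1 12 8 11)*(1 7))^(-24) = (0 6 13 10 1 11 3)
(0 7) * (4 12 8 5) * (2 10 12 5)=(0 7)(2 10 12 8)(4 5)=[7, 1, 10, 3, 5, 4, 6, 0, 2, 9, 12, 11, 8]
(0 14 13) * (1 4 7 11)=(0 14 13)(1 4 7 11)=[14, 4, 2, 3, 7, 5, 6, 11, 8, 9, 10, 1, 12, 0, 13]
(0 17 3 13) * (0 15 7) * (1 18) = (0 17 3 13 15 7)(1 18) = [17, 18, 2, 13, 4, 5, 6, 0, 8, 9, 10, 11, 12, 15, 14, 7, 16, 3, 1]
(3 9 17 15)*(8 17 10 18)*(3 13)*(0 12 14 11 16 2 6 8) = [12, 1, 6, 9, 4, 5, 8, 7, 17, 10, 18, 16, 14, 3, 11, 13, 2, 15, 0] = (0 12 14 11 16 2 6 8 17 15 13 3 9 10 18)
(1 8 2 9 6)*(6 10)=(1 8 2 9 10 6)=[0, 8, 9, 3, 4, 5, 1, 7, 2, 10, 6]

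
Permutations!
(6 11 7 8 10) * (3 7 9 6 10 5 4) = (3 7 8 5 4)(6 11 9) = [0, 1, 2, 7, 3, 4, 11, 8, 5, 6, 10, 9]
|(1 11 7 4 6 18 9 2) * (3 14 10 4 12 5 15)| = |(1 11 7 12 5 15 3 14 10 4 6 18 9 2)| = 14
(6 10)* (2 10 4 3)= (2 10 6 4 3)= [0, 1, 10, 2, 3, 5, 4, 7, 8, 9, 6]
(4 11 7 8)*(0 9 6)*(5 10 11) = (0 9 6)(4 5 10 11 7 8) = [9, 1, 2, 3, 5, 10, 0, 8, 4, 6, 11, 7]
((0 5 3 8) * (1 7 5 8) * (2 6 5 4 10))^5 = (0 8)(1 6 4 3 2 7 5 10)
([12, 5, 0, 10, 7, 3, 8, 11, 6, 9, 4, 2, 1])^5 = [10, 7, 3, 2, 12, 11, 8, 1, 6, 9, 0, 5, 4]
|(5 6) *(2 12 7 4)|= 4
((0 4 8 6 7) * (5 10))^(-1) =(0 7 6 8 4)(5 10)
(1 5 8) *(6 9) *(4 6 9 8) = [0, 5, 2, 3, 6, 4, 8, 7, 1, 9] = (9)(1 5 4 6 8)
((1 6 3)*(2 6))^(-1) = ((1 2 6 3))^(-1) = (1 3 6 2)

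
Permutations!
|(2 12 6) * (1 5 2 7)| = 6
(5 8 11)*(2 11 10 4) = (2 11 5 8 10 4) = [0, 1, 11, 3, 2, 8, 6, 7, 10, 9, 4, 5]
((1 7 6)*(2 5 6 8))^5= (1 6 5 2 8 7)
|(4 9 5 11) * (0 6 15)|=|(0 6 15)(4 9 5 11)|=12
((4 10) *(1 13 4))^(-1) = (1 10 4 13) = ((1 13 4 10))^(-1)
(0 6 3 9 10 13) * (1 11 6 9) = (0 9 10 13)(1 11 6 3) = [9, 11, 2, 1, 4, 5, 3, 7, 8, 10, 13, 6, 12, 0]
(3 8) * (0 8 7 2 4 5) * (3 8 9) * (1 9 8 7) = (0 8 7 2 4 5)(1 9 3) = [8, 9, 4, 1, 5, 0, 6, 2, 7, 3]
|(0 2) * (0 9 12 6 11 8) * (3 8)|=|(0 2 9 12 6 11 3 8)|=8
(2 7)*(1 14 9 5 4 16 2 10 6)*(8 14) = [0, 8, 7, 3, 16, 4, 1, 10, 14, 5, 6, 11, 12, 13, 9, 15, 2] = (1 8 14 9 5 4 16 2 7 10 6)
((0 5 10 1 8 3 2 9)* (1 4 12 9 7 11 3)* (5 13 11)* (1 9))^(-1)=((0 13 11 3 2 7 5 10 4 12 1 8 9))^(-1)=(0 9 8 1 12 4 10 5 7 2 3 11 13)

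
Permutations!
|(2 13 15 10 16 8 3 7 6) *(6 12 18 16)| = |(2 13 15 10 6)(3 7 12 18 16 8)| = 30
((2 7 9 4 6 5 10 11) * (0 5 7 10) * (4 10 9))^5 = (0 5)(2 9 10 11)(4 7 6)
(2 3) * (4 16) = (2 3)(4 16) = [0, 1, 3, 2, 16, 5, 6, 7, 8, 9, 10, 11, 12, 13, 14, 15, 4]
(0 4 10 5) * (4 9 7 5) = (0 9 7 5)(4 10) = [9, 1, 2, 3, 10, 0, 6, 5, 8, 7, 4]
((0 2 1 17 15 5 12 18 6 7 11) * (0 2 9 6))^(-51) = ((0 9 6 7 11 2 1 17 15 5 12 18))^(-51) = (0 5 1 7)(2 6 18 15)(9 12 17 11)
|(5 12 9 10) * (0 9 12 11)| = 5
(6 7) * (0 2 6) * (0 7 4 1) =(7)(0 2 6 4 1) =[2, 0, 6, 3, 1, 5, 4, 7]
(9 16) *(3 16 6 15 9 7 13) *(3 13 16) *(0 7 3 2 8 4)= (0 7 16 3 2 8 4)(6 15 9)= [7, 1, 8, 2, 0, 5, 15, 16, 4, 6, 10, 11, 12, 13, 14, 9, 3]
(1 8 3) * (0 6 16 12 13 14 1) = (0 6 16 12 13 14 1 8 3) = [6, 8, 2, 0, 4, 5, 16, 7, 3, 9, 10, 11, 13, 14, 1, 15, 12]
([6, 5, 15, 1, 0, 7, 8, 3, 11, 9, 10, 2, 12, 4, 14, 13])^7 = [4, 3, 11, 7, 13, 1, 0, 5, 6, 9, 10, 8, 12, 15, 14, 2]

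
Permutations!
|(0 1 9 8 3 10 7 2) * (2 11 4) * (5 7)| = 11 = |(0 1 9 8 3 10 5 7 11 4 2)|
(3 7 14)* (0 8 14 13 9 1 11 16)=(0 8 14 3 7 13 9 1 11 16)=[8, 11, 2, 7, 4, 5, 6, 13, 14, 1, 10, 16, 12, 9, 3, 15, 0]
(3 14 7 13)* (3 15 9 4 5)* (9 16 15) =(3 14 7 13 9 4 5)(15 16) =[0, 1, 2, 14, 5, 3, 6, 13, 8, 4, 10, 11, 12, 9, 7, 16, 15]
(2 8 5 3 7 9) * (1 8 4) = (1 8 5 3 7 9 2 4) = [0, 8, 4, 7, 1, 3, 6, 9, 5, 2]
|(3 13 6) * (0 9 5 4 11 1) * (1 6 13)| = |(13)(0 9 5 4 11 6 3 1)| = 8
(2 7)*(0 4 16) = [4, 1, 7, 3, 16, 5, 6, 2, 8, 9, 10, 11, 12, 13, 14, 15, 0] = (0 4 16)(2 7)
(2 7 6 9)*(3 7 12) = [0, 1, 12, 7, 4, 5, 9, 6, 8, 2, 10, 11, 3] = (2 12 3 7 6 9)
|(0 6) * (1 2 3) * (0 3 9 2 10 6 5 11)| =|(0 5 11)(1 10 6 3)(2 9)| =12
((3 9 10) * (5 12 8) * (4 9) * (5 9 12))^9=(3 8)(4 9)(10 12)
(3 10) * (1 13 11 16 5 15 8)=(1 13 11 16 5 15 8)(3 10)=[0, 13, 2, 10, 4, 15, 6, 7, 1, 9, 3, 16, 12, 11, 14, 8, 5]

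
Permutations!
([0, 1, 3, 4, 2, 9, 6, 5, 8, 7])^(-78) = [0, 1, 2, 3, 4, 5, 6, 7, 8, 9]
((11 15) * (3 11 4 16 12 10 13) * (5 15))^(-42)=((3 11 5 15 4 16 12 10 13))^(-42)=(3 15 12)(4 10 11)(5 16 13)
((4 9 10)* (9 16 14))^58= (4 9 16 10 14)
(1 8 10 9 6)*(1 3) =[0, 8, 2, 1, 4, 5, 3, 7, 10, 6, 9] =(1 8 10 9 6 3)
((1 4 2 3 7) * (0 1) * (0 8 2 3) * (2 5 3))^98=(0 4)(1 2)(3 8)(5 7)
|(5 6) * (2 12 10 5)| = |(2 12 10 5 6)| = 5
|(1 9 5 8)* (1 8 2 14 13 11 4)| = |(1 9 5 2 14 13 11 4)| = 8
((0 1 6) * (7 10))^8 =(10)(0 6 1)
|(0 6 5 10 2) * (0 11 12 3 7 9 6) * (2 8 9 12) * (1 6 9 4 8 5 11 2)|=6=|(1 6 11)(3 7 12)(4 8)(5 10)|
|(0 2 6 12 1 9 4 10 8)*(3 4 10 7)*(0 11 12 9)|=|(0 2 6 9 10 8 11 12 1)(3 4 7)|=9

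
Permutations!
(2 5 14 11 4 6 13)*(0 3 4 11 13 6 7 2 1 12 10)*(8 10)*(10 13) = (0 3 4 7 2 5 14 10)(1 12 8 13) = [3, 12, 5, 4, 7, 14, 6, 2, 13, 9, 0, 11, 8, 1, 10]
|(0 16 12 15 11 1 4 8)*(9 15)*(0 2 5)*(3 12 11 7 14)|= 24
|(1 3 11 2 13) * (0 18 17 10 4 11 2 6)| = 28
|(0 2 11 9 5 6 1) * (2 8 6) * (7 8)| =20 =|(0 7 8 6 1)(2 11 9 5)|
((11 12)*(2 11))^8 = (2 12 11)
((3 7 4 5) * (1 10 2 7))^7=(10)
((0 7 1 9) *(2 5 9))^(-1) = (0 9 5 2 1 7) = ((0 7 1 2 5 9))^(-1)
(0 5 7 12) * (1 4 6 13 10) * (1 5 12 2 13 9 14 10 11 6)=[12, 4, 13, 3, 1, 7, 9, 2, 8, 14, 5, 6, 0, 11, 10]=(0 12)(1 4)(2 13 11 6 9 14 10 5 7)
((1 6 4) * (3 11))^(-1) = ((1 6 4)(3 11))^(-1) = (1 4 6)(3 11)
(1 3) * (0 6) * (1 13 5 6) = (0 1 3 13 5 6) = [1, 3, 2, 13, 4, 6, 0, 7, 8, 9, 10, 11, 12, 5]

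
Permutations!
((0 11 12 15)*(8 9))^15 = ((0 11 12 15)(8 9))^15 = (0 15 12 11)(8 9)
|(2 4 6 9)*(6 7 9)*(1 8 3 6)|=4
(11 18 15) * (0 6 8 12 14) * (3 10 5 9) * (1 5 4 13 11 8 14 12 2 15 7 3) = (0 6 14)(1 5 9)(2 15 8)(3 10 4 13 11 18 7) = [6, 5, 15, 10, 13, 9, 14, 3, 2, 1, 4, 18, 12, 11, 0, 8, 16, 17, 7]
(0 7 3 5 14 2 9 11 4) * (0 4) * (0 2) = [7, 1, 9, 5, 4, 14, 6, 3, 8, 11, 10, 2, 12, 13, 0] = (0 7 3 5 14)(2 9 11)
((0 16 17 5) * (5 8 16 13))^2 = ((0 13 5)(8 16 17))^2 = (0 5 13)(8 17 16)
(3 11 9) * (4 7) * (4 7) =(3 11 9) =[0, 1, 2, 11, 4, 5, 6, 7, 8, 3, 10, 9]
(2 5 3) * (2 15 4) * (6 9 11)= (2 5 3 15 4)(6 9 11)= [0, 1, 5, 15, 2, 3, 9, 7, 8, 11, 10, 6, 12, 13, 14, 4]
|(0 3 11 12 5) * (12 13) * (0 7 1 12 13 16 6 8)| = 12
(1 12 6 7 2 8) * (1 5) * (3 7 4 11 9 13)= [0, 12, 8, 7, 11, 1, 4, 2, 5, 13, 10, 9, 6, 3]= (1 12 6 4 11 9 13 3 7 2 8 5)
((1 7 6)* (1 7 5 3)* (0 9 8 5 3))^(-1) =((0 9 8 5)(1 3)(6 7))^(-1) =(0 5 8 9)(1 3)(6 7)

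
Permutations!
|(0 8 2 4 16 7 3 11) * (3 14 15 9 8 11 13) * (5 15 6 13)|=|(0 11)(2 4 16 7 14 6 13 3 5 15 9 8)|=12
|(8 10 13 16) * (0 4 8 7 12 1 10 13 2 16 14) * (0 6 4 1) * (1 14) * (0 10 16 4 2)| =|(0 14 6 2 4 8 13 1 16 7 12 10)| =12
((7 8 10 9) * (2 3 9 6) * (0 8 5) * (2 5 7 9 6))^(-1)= ((0 8 10 2 3 6 5))^(-1)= (0 5 6 3 2 10 8)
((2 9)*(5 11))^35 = (2 9)(5 11)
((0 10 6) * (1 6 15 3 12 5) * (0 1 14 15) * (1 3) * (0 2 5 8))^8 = (0 3 15 2 8 6 14 10 12 1 5)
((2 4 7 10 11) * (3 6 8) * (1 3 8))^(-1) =(1 6 3)(2 11 10 7 4)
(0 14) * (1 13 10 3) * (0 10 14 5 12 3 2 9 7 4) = [5, 13, 9, 1, 0, 12, 6, 4, 8, 7, 2, 11, 3, 14, 10] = (0 5 12 3 1 13 14 10 2 9 7 4)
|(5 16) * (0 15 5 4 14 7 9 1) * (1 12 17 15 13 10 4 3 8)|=15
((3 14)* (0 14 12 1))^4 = ((0 14 3 12 1))^4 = (0 1 12 3 14)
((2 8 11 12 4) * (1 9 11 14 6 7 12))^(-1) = (1 11 9)(2 4 12 7 6 14 8)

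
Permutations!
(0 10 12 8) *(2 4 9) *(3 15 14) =[10, 1, 4, 15, 9, 5, 6, 7, 0, 2, 12, 11, 8, 13, 3, 14] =(0 10 12 8)(2 4 9)(3 15 14)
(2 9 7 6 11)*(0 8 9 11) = (0 8 9 7 6)(2 11) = [8, 1, 11, 3, 4, 5, 0, 6, 9, 7, 10, 2]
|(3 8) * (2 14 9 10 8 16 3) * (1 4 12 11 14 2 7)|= 18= |(1 4 12 11 14 9 10 8 7)(3 16)|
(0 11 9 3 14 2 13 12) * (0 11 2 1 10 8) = (0 2 13 12 11 9 3 14 1 10 8) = [2, 10, 13, 14, 4, 5, 6, 7, 0, 3, 8, 9, 11, 12, 1]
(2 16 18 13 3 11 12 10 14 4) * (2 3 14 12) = [0, 1, 16, 11, 3, 5, 6, 7, 8, 9, 12, 2, 10, 14, 4, 15, 18, 17, 13] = (2 16 18 13 14 4 3 11)(10 12)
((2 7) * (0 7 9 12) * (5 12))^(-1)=(0 12 5 9 2 7)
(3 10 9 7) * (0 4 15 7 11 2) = (0 4 15 7 3 10 9 11 2) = [4, 1, 0, 10, 15, 5, 6, 3, 8, 11, 9, 2, 12, 13, 14, 7]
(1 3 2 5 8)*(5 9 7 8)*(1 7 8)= (1 3 2 9 8 7)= [0, 3, 9, 2, 4, 5, 6, 1, 7, 8]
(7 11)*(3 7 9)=(3 7 11 9)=[0, 1, 2, 7, 4, 5, 6, 11, 8, 3, 10, 9]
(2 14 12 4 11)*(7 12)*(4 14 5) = (2 5 4 11)(7 12 14) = [0, 1, 5, 3, 11, 4, 6, 12, 8, 9, 10, 2, 14, 13, 7]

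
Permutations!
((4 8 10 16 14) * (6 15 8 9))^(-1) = (4 14 16 10 8 15 6 9) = ((4 9 6 15 8 10 16 14))^(-1)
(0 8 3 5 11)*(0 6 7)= (0 8 3 5 11 6 7)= [8, 1, 2, 5, 4, 11, 7, 0, 3, 9, 10, 6]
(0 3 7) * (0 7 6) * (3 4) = [4, 1, 2, 6, 3, 5, 0, 7] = (7)(0 4 3 6)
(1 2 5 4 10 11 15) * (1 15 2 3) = (15)(1 3)(2 5 4 10 11) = [0, 3, 5, 1, 10, 4, 6, 7, 8, 9, 11, 2, 12, 13, 14, 15]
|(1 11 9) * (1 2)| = 4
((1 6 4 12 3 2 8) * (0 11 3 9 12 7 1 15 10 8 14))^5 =((0 11 3 2 14)(1 6 4 7)(8 15 10)(9 12))^5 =(1 6 4 7)(8 10 15)(9 12)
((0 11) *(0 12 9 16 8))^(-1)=(0 8 16 9 12 11)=((0 11 12 9 16 8))^(-1)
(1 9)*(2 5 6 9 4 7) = [0, 4, 5, 3, 7, 6, 9, 2, 8, 1] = (1 4 7 2 5 6 9)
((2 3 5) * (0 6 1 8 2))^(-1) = (0 5 3 2 8 1 6)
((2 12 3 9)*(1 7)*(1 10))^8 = ((1 7 10)(2 12 3 9))^8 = (12)(1 10 7)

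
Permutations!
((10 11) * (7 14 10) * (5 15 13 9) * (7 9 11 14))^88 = ((5 15 13 11 9)(10 14))^88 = (5 11 15 9 13)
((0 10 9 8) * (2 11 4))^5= (0 10 9 8)(2 4 11)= ((0 10 9 8)(2 11 4))^5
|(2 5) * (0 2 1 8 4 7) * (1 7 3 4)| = |(0 2 5 7)(1 8)(3 4)| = 4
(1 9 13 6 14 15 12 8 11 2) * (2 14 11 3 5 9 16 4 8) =(1 16 4 8 3 5 9 13 6 11 14 15 12 2) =[0, 16, 1, 5, 8, 9, 11, 7, 3, 13, 10, 14, 2, 6, 15, 12, 4]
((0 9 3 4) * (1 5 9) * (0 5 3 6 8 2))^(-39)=((0 1 3 4 5 9 6 8 2))^(-39)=(0 6 4)(1 8 5)(2 9 3)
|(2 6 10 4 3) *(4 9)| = 6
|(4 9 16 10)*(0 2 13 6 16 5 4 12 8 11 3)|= |(0 2 13 6 16 10 12 8 11 3)(4 9 5)|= 30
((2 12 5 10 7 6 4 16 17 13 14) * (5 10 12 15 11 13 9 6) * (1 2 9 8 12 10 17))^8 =(1 4 9 13 15)(2 16 6 14 11)(5 7 10)(8 17 12)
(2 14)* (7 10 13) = [0, 1, 14, 3, 4, 5, 6, 10, 8, 9, 13, 11, 12, 7, 2] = (2 14)(7 10 13)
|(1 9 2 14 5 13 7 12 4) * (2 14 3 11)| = 24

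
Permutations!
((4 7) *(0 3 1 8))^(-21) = (0 8 1 3)(4 7)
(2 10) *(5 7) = (2 10)(5 7) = [0, 1, 10, 3, 4, 7, 6, 5, 8, 9, 2]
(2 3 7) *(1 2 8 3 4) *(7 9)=(1 2 4)(3 9 7 8)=[0, 2, 4, 9, 1, 5, 6, 8, 3, 7]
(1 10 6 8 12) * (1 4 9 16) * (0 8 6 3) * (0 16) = (0 8 12 4 9)(1 10 3 16) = [8, 10, 2, 16, 9, 5, 6, 7, 12, 0, 3, 11, 4, 13, 14, 15, 1]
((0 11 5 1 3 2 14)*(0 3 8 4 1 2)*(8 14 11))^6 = (14)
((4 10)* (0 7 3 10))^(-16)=(0 4 10 3 7)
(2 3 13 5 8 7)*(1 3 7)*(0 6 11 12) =[6, 3, 7, 13, 4, 8, 11, 2, 1, 9, 10, 12, 0, 5] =(0 6 11 12)(1 3 13 5 8)(2 7)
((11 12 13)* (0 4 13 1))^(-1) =(0 1 12 11 13 4)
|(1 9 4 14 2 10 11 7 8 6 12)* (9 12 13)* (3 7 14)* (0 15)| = 28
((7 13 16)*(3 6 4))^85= (3 6 4)(7 13 16)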